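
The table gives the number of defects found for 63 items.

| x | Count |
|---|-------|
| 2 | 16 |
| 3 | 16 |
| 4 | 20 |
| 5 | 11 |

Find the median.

3

Cumulative frequencies: 16, 32, 52, 63
n = 63, so the median is the value in position (n+1)/2 = 32.
Position 32 falls at value 3.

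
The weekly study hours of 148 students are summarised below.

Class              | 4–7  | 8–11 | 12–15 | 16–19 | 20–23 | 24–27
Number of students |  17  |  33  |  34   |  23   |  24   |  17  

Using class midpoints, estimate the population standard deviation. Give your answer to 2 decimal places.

6.17

Midpoints: 5.5, 9.5, 13.5, 17.5, 21.5, 25.5
n = 148, Σfm = 2218, mean = 14.9865
Σfm² = 38881
Σf(m − x̄)² = Σfm² − (Σfm)²/n = 38881 − 2218²/148 = 5640.9730
Population variance = 5640.9730 / 148 = 38.1147
Standard deviation = √38.1147 = 6.1737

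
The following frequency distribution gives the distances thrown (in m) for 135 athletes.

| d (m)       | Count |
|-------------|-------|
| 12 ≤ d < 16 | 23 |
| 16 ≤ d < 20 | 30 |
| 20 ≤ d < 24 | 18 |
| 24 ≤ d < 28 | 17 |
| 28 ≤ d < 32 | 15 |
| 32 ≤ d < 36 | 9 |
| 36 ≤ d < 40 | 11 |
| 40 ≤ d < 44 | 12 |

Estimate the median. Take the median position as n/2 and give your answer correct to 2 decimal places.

23.22

Cumulative frequencies: 23, 53, 71, 88, 103, 112, 123, 135
n = 135; position = n/2 = 67.5.
This falls in the class 20 ≤ d < 24: L = 20, F = 53, f = 18, h = 4.
Median ≈ 20 + ((67.5 − 53) / 18) × 4 = 23.2222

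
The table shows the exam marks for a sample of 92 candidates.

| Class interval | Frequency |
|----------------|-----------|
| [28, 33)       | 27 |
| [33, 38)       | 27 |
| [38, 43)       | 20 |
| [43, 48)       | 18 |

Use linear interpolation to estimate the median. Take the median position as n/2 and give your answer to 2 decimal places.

Cumulative frequencies: 27, 54, 74, 92
n = 92; position = n/2 = 46.
This falls in the class [33, 38): L = 33, F = 27, f = 27, h = 5.
Median ≈ 33 + ((46 − 27) / 27) × 5 = 36.5185

36.52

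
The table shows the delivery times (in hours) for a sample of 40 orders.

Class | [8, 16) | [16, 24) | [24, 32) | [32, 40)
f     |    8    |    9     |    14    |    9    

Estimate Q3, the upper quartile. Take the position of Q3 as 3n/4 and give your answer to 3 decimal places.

31.429

Cumulative frequencies: 8, 17, 31, 40
n = 40; position = 3n/4 = 30.
This falls in the class [24, 32): L = 24, F = 17, f = 14, h = 8.
Upper quartile ≈ 24 + ((30 − 17) / 14) × 8 = 31.4286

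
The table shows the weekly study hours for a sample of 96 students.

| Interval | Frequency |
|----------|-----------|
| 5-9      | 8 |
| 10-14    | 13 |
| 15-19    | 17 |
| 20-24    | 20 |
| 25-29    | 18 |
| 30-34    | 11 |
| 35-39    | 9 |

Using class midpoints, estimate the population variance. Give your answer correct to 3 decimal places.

73.958

Midpoints: 7, 12, 17, 22, 27, 32, 37
n = 96, Σfm = 2112, mean = 22.0000
Σfm² = 53564
Σf(m − x̄)² = Σfm² − (Σfm)²/n = 53564 − 2112²/96 = 7100.0000
Population variance = 7100.0000 / 96 = 73.9583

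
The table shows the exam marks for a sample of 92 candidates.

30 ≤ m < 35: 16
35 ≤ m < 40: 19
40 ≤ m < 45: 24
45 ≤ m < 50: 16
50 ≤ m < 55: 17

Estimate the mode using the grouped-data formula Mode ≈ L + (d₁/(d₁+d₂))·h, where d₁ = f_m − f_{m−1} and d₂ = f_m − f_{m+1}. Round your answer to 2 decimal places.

Modal class: 40 ≤ m < 45 (highest frequency 24).
d₁ = 24 − 19 = 5, d₂ = 24 − 16 = 8
Mode ≈ 40 + (5/(5+8)) × 5 = 40 + 1.9231 = 41.9231

41.92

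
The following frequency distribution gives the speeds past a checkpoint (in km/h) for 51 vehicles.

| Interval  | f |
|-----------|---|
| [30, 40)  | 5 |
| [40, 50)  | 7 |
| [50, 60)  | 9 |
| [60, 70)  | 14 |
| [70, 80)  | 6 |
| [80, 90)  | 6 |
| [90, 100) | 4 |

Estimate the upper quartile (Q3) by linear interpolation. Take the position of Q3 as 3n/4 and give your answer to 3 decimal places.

75.417

Cumulative frequencies: 5, 12, 21, 35, 41, 47, 51
n = 51; position = 3n/4 = 38.25.
This falls in the class [70, 80): L = 70, F = 35, f = 6, h = 10.
Upper quartile ≈ 70 + ((38.25 − 35) / 6) × 10 = 75.4167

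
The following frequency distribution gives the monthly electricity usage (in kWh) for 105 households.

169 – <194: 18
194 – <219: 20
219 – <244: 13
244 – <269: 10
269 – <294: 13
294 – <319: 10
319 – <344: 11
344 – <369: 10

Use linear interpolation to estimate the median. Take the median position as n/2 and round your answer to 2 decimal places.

247.75

Cumulative frequencies: 18, 38, 51, 61, 74, 84, 95, 105
n = 105; position = n/2 = 52.5.
This falls in the class 244 – <269: L = 244, F = 51, f = 10, h = 25.
Median ≈ 244 + ((52.5 − 51) / 10) × 25 = 247.7500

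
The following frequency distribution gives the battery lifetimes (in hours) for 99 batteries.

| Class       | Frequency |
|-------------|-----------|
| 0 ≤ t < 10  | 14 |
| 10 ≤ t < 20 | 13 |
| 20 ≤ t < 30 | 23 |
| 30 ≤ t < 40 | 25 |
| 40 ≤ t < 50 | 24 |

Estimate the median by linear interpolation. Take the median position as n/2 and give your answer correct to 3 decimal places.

Cumulative frequencies: 14, 27, 50, 75, 99
n = 99; position = n/2 = 49.5.
This falls in the class 20 ≤ t < 30: L = 20, F = 27, f = 23, h = 10.
Median ≈ 20 + ((49.5 − 27) / 23) × 10 = 29.7826

29.783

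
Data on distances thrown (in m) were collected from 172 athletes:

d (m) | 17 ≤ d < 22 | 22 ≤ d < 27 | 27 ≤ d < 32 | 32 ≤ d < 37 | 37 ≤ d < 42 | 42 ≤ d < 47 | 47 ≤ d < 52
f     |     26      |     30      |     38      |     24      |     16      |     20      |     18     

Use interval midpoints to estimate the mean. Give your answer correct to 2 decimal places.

Midpoints: 19.5, 24.5, 29.5, 34.5, 39.5, 44.5, 49.5
Σfm = 26×19.5 + 30×24.5 + 38×29.5 + 24×34.5 + 16×39.5 + 20×44.5 + 18×49.5 = 5604
n = Σf = 172
Mean = 5604 / 172 = 32.5814

32.58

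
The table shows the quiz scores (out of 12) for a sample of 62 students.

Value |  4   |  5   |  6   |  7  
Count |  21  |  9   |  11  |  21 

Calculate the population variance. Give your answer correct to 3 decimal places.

1.605

Values: 4, 5, 6, 7
n = 62, Σfx = 342, mean = 5.5161
Σfx² = 1986
Σf(x − x̄)² = Σfx² − (Σfx)²/n = 1986 − 342²/62 = 99.4839
Population variance = 99.4839 / 62 = 1.6046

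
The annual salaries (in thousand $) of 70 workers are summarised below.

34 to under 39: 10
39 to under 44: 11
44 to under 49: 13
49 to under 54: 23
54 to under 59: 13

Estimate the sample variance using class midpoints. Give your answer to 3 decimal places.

Midpoints: 36.5, 41.5, 46.5, 51.5, 56.5
n = 70, Σfm = 3345, mean = 47.7857
Σfm² = 162877.5
Σf(m − x̄)² = Σfm² − (Σfm)²/n = 162877.5 − 3345²/70 = 3034.2857
Sample variance = 3034.2857 / 69 = 43.9752

43.975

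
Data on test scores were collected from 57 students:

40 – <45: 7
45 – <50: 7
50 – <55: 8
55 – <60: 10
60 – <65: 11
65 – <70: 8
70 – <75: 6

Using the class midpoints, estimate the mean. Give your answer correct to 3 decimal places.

57.675

Midpoints: 42.5, 47.5, 52.5, 57.5, 62.5, 67.5, 72.5
Σfm = 7×42.5 + 7×47.5 + 8×52.5 + 10×57.5 + 11×62.5 + 8×67.5 + 6×72.5 = 3287.5
n = Σf = 57
Mean = 3287.5 / 57 = 57.6754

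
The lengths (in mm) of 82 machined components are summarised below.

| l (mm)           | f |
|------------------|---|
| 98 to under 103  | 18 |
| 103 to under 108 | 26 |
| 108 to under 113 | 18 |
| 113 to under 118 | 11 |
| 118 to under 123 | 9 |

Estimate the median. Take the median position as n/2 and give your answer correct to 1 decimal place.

107.4

Cumulative frequencies: 18, 44, 62, 73, 82
n = 82; position = n/2 = 41.
This falls in the class 103 to under 108: L = 103, F = 18, f = 26, h = 5.
Median ≈ 103 + ((41 − 18) / 26) × 5 = 107.4231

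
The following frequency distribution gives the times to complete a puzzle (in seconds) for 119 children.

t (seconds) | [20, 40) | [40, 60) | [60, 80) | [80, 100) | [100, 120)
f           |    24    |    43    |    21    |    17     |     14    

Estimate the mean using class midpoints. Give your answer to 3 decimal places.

Midpoints: 30, 50, 70, 90, 110
Σfm = 24×30 + 43×50 + 21×70 + 17×90 + 14×110 = 7410
n = Σf = 119
Mean = 7410 / 119 = 62.2689

62.269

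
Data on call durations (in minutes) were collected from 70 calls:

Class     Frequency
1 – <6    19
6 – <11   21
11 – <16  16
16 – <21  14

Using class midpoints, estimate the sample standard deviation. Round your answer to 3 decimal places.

5.453

Midpoints: 3.5, 8.5, 13.5, 18.5
n = 70, Σfm = 720, mean = 10.2857
Σfm² = 9457.5
Σf(m − x̄)² = Σfm² − (Σfm)²/n = 9457.5 − 720²/70 = 2051.7857
Sample variance = 2051.7857 / 69 = 29.7360
Standard deviation = √29.7360 = 5.4531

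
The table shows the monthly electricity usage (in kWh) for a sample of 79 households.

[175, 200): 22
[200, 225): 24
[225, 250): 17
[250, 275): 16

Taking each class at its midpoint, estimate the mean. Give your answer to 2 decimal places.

221.04

Midpoints: 187.5, 212.5, 237.5, 262.5
Σfm = 22×187.5 + 24×212.5 + 17×237.5 + 16×262.5 = 17462.5
n = Σf = 79
Mean = 17462.5 / 79 = 221.0443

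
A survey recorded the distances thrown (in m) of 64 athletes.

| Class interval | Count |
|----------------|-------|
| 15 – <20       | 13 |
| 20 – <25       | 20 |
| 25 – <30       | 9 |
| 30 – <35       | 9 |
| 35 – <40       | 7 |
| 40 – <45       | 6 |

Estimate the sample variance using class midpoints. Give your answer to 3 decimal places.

64.528

Midpoints: 17.5, 22.5, 27.5, 32.5, 37.5, 42.5
n = 64, Σfm = 1735, mean = 27.1094
Σfm² = 51100
Σf(m − x̄)² = Σfm² − (Σfm)²/n = 51100 − 1735²/64 = 4065.2344
Sample variance = 4065.2344 / 63 = 64.5275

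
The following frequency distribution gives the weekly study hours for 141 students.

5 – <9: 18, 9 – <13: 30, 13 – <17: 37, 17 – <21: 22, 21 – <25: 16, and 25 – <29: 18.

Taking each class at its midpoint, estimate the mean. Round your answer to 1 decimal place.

16.2

Midpoints: 7, 11, 15, 19, 23, 27
Σfm = 18×7 + 30×11 + 37×15 + 22×19 + 16×23 + 18×27 = 2283
n = Σf = 141
Mean = 2283 / 141 = 16.1915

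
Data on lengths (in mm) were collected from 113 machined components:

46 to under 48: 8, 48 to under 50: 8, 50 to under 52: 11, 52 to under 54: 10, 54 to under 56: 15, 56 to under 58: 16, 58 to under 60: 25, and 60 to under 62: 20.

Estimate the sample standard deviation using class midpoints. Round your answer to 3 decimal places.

Midpoints: 47, 49, 51, 53, 55, 57, 59, 61
n = 113, Σfm = 6291, mean = 55.6726
Σfm² = 352385
Σf(m − x̄)² = Σfm² − (Σfm)²/n = 352385 − 6291²/113 = 2148.8850
Sample variance = 2148.8850 / 112 = 19.1865
Standard deviation = √19.1865 = 4.3802

4.380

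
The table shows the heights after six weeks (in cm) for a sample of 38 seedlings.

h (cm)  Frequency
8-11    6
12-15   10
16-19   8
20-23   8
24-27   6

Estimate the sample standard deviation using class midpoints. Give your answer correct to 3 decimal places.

Midpoints: 9.5, 13.5, 17.5, 21.5, 25.5
n = 38, Σfm = 657, mean = 17.2895
Σfm² = 12413.5
Σf(m − x̄)² = Σfm² − (Σfm)²/n = 12413.5 − 657²/38 = 1054.3158
Sample variance = 1054.3158 / 37 = 28.4950
Standard deviation = √28.4950 = 5.3381

5.338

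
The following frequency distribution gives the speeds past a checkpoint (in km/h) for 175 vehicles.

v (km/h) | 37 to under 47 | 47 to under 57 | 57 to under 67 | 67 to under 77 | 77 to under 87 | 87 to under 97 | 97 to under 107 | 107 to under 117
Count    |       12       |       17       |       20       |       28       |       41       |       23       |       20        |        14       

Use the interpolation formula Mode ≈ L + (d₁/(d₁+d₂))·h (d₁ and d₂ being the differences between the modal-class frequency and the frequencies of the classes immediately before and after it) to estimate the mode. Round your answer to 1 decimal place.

81.2

Modal class: 77 to under 87 (highest frequency 41).
d₁ = 41 − 28 = 13, d₂ = 41 − 23 = 18
Mode ≈ 77 + (13/(13+18)) × 10 = 77 + 4.1935 = 81.1935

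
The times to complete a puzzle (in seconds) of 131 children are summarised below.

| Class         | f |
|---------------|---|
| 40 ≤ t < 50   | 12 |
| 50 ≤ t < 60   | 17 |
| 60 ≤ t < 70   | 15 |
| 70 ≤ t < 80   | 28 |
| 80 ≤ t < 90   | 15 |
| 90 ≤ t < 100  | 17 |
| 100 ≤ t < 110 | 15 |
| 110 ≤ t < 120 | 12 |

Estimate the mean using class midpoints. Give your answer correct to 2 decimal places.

Midpoints: 45, 55, 65, 75, 85, 95, 105, 115
Σfm = 12×45 + 17×55 + 15×65 + 28×75 + 15×85 + 17×95 + 15×105 + 12×115 = 10395
n = Σf = 131
Mean = 10395 / 131 = 79.3511

79.35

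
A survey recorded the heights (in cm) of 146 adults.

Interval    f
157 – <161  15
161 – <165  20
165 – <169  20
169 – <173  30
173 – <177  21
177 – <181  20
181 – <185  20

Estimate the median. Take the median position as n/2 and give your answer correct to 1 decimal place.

171.4

Cumulative frequencies: 15, 35, 55, 85, 106, 126, 146
n = 146; position = n/2 = 73.
This falls in the class 169 – <173: L = 169, F = 55, f = 30, h = 4.
Median ≈ 169 + ((73 − 55) / 30) × 4 = 171.4000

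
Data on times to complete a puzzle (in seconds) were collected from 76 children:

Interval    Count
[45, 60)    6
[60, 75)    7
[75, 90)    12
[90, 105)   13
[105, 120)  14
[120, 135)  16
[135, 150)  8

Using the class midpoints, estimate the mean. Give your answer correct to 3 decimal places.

Midpoints: 52.5, 67.5, 82.5, 97.5, 112.5, 127.5, 142.5
Σfm = 6×52.5 + 7×67.5 + 12×82.5 + 13×97.5 + 14×112.5 + 16×127.5 + 8×142.5 = 7800
n = Σf = 76
Mean = 7800 / 76 = 102.6316

102.632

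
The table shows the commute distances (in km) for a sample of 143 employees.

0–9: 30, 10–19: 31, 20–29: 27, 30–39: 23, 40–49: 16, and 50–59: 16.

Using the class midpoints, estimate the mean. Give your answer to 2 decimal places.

Midpoints: 4.5, 14.5, 24.5, 34.5, 44.5, 54.5
Σfm = 30×4.5 + 31×14.5 + 27×24.5 + 23×34.5 + 16×44.5 + 16×54.5 = 3623.5
n = Σf = 143
Mean = 3623.5 / 143 = 25.3392

25.34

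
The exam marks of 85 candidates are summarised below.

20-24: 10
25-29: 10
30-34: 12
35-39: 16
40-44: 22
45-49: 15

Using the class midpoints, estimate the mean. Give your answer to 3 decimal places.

36.412

Midpoints: 22, 27, 32, 37, 42, 47
Σfm = 10×22 + 10×27 + 12×32 + 16×37 + 22×42 + 15×47 = 3095
n = Σf = 85
Mean = 3095 / 85 = 36.4118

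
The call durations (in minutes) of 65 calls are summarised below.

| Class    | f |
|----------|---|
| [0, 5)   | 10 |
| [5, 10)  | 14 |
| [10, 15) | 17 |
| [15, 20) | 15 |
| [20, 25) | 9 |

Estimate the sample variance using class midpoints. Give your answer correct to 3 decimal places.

41.010

Midpoints: 2.5, 7.5, 12.5, 17.5, 22.5
n = 65, Σfm = 807.5, mean = 12.4231
Σfm² = 12656.25
Σf(m − x̄)² = Σfm² − (Σfm)²/n = 12656.25 − 807.5²/65 = 2624.6154
Sample variance = 2624.6154 / 64 = 41.0096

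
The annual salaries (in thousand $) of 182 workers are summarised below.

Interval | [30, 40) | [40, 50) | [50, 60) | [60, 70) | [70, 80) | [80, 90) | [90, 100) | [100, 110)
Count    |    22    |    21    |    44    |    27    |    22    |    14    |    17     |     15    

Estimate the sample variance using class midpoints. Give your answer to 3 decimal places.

440.086

Midpoints: 35, 45, 55, 65, 75, 85, 95, 105
n = 182, Σfm = 11920, mean = 65.4945
Σfm² = 860350
Σf(m − x̄)² = Σfm² − (Σfm)²/n = 860350 − 11920²/182 = 79655.4945
Sample variance = 79655.4945 / 181 = 440.0856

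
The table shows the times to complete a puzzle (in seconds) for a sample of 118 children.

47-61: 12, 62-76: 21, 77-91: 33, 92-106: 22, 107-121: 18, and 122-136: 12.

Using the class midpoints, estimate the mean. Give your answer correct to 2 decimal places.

Midpoints: 54, 69, 84, 99, 114, 129
Σfm = 12×54 + 21×69 + 33×84 + 22×99 + 18×114 + 12×129 = 10647
n = Σf = 118
Mean = 10647 / 118 = 90.2288

90.23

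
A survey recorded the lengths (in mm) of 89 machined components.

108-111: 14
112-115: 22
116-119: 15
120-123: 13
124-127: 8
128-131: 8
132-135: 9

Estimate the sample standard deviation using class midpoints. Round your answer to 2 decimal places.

7.65

Midpoints: 109.5, 113.5, 117.5, 121.5, 125.5, 129.5, 133.5
n = 89, Σfm = 10613.5, mean = 119.2528
Σfm² = 1270840.25
Σf(m − x̄)² = Σfm² − (Σfm)²/n = 1270840.25 − 10613.5²/89 = 5150.5618
Sample variance = 5150.5618 / 88 = 58.5291
Standard deviation = √58.5291 = 7.6504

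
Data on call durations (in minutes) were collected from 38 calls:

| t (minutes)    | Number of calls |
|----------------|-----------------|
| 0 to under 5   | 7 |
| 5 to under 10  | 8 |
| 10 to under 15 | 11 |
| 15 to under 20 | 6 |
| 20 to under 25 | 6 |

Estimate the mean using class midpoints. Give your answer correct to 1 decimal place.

12.0

Midpoints: 2.5, 7.5, 12.5, 17.5, 22.5
Σfm = 7×2.5 + 8×7.5 + 11×12.5 + 6×17.5 + 6×22.5 = 455
n = Σf = 38
Mean = 455 / 38 = 11.9737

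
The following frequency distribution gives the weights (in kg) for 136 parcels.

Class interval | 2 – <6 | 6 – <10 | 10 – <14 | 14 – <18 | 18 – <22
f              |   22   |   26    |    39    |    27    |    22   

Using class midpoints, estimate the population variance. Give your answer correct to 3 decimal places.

Midpoints: 4, 8, 12, 16, 20
n = 136, Σfm = 1636, mean = 12.0294
Σfm² = 23344
Σf(m − x̄)² = Σfm² − (Σfm)²/n = 23344 − 1636²/136 = 3663.8824
Population variance = 3663.8824 / 136 = 26.9403

26.940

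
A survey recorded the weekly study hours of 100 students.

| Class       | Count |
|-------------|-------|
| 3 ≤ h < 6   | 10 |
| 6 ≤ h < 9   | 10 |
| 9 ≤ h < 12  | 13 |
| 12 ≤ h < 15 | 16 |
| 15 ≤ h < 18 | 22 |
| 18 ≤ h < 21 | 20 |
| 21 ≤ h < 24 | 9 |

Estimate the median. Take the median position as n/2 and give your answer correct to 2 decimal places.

Cumulative frequencies: 10, 20, 33, 49, 71, 91, 100
n = 100; position = n/2 = 50.
This falls in the class 15 ≤ h < 18: L = 15, F = 49, f = 22, h = 3.
Median ≈ 15 + ((50 − 49) / 22) × 3 = 15.1364

15.14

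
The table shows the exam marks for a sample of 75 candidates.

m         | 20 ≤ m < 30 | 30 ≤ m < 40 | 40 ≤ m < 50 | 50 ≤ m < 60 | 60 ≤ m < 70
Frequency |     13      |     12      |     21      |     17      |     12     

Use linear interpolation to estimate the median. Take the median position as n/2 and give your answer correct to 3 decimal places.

45.952

Cumulative frequencies: 13, 25, 46, 63, 75
n = 75; position = n/2 = 37.5.
This falls in the class 40 ≤ m < 50: L = 40, F = 25, f = 21, h = 10.
Median ≈ 40 + ((37.5 − 25) / 21) × 10 = 45.9524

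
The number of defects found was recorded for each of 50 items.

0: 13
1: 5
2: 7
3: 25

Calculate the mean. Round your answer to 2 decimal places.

Values: 0, 1, 2, 3
Σfx = 13×0 + 5×1 + 7×2 + 25×3 = 94
n = Σf = 50
Mean = 94 / 50 = 1.8800

1.88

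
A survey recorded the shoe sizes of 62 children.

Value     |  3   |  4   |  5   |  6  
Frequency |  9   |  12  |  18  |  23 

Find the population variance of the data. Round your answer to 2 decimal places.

1.13

Values: 3, 4, 5, 6
n = 62, Σfx = 303, mean = 4.8871
Σfx² = 1551
Σf(x − x̄)² = Σfx² − (Σfx)²/n = 1551 − 303²/62 = 70.2097
Population variance = 70.2097 / 62 = 1.1324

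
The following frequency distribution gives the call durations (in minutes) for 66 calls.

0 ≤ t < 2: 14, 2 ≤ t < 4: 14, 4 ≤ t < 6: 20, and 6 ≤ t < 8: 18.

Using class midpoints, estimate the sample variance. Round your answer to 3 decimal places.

Midpoints: 1, 3, 5, 7
n = 66, Σfm = 282, mean = 4.2727
Σfm² = 1522
Σf(m − x̄)² = Σfm² − (Σfm)²/n = 1522 − 282²/66 = 317.0909
Sample variance = 317.0909 / 65 = 4.8783

4.878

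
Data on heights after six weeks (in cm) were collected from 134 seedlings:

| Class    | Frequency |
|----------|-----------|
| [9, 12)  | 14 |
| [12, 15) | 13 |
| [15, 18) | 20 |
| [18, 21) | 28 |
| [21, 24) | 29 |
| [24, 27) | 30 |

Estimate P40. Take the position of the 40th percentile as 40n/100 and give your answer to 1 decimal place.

Cumulative frequencies: 14, 27, 47, 75, 104, 134
n = 134; position = 40n/100 = 53.6.
This falls in the class [18, 21): L = 18, F = 47, f = 28, h = 3.
40th percentile ≈ 18 + ((53.6 − 47) / 28) × 3 = 18.7071

18.7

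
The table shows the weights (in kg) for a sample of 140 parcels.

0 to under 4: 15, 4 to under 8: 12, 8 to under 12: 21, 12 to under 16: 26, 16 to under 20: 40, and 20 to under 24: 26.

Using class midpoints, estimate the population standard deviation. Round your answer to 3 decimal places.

Midpoints: 2, 6, 10, 14, 18, 22
n = 140, Σfm = 1968, mean = 14.0571
Σfm² = 33232
Σf(m − x̄)² = Σfm² − (Σfm)²/n = 33232 − 1968²/140 = 5567.5429
Population variance = 5567.5429 / 140 = 39.7682
Standard deviation = √39.7682 = 6.3062

6.306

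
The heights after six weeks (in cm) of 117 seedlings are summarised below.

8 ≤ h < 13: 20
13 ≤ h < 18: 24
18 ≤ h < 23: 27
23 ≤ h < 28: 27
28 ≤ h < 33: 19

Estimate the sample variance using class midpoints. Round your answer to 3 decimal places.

Midpoints: 10.5, 15.5, 20.5, 25.5, 30.5
n = 117, Σfm = 2403.5, mean = 20.5427
Σfm² = 54549.25
Σf(m − x̄)² = Σfm² − (Σfm)²/n = 54549.25 − 2403.5²/117 = 5174.7863
Sample variance = 5174.7863 / 116 = 44.6102

44.610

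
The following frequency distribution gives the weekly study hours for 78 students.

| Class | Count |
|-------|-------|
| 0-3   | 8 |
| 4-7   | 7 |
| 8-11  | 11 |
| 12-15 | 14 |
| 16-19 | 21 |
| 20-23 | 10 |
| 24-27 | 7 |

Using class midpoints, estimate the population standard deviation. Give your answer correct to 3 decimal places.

Midpoints: 1.5, 5.5, 9.5, 13.5, 17.5, 21.5, 25.5
n = 78, Σfm = 1105, mean = 14.1667
Σfm² = 19379.5
Σf(m − x̄)² = Σfm² − (Σfm)²/n = 19379.5 − 1105²/78 = 3725.3333
Population variance = 3725.3333 / 78 = 47.7607
Standard deviation = √47.7607 = 6.9109

6.911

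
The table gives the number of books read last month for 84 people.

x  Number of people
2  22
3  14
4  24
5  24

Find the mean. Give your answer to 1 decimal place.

Values: 2, 3, 4, 5
Σfx = 22×2 + 14×3 + 24×4 + 24×5 = 302
n = Σf = 84
Mean = 302 / 84 = 3.5952

3.6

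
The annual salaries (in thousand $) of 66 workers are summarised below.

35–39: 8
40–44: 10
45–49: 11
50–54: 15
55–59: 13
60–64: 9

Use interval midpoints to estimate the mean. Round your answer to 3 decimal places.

50.182

Midpoints: 37, 42, 47, 52, 57, 62
Σfm = 8×37 + 10×42 + 11×47 + 15×52 + 13×57 + 9×62 = 3312
n = Σf = 66
Mean = 3312 / 66 = 50.1818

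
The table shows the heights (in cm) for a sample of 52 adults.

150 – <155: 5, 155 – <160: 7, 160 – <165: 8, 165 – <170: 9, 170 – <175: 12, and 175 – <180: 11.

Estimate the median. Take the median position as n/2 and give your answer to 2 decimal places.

Cumulative frequencies: 5, 12, 20, 29, 41, 52
n = 52; position = n/2 = 26.
This falls in the class 165 – <170: L = 165, F = 20, f = 9, h = 5.
Median ≈ 165 + ((26 − 20) / 9) × 5 = 168.3333

168.33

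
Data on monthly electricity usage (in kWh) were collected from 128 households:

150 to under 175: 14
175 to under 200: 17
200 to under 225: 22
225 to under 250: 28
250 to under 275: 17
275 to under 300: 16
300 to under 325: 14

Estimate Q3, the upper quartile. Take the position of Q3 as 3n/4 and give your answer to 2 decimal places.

272.06

Cumulative frequencies: 14, 31, 53, 81, 98, 114, 128
n = 128; position = 3n/4 = 96.
This falls in the class 250 to under 275: L = 250, F = 81, f = 17, h = 25.
Upper quartile ≈ 250 + ((96 − 81) / 17) × 25 = 272.0588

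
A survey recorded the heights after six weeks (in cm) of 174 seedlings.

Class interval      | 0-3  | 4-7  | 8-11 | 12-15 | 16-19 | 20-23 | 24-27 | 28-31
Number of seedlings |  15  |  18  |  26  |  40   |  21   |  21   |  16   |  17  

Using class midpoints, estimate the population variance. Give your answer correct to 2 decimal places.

66.59

Midpoints: 1.5, 5.5, 9.5, 13.5, 17.5, 21.5, 25.5, 29.5
n = 174, Σfm = 2637, mean = 15.1552
Σfm² = 51551.5
Σf(m − x̄)² = Σfm² − (Σfm)²/n = 51551.5 − 2637²/174 = 11587.3103
Population variance = 11587.3103 / 174 = 66.5937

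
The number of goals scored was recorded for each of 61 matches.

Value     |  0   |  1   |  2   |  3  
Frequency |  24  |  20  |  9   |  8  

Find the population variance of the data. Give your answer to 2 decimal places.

1.07

Values: 0, 1, 2, 3
n = 61, Σfx = 62, mean = 1.0164
Σfx² = 128
Σf(x − x̄)² = Σfx² − (Σfx)²/n = 128 − 62²/61 = 64.9836
Population variance = 64.9836 / 61 = 1.0653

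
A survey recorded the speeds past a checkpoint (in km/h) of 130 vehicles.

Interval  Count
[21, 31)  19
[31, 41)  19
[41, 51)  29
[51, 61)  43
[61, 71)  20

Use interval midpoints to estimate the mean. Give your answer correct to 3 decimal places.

48.000

Midpoints: 26, 36, 46, 56, 66
Σfm = 19×26 + 19×36 + 29×46 + 43×56 + 20×66 = 6240
n = Σf = 130
Mean = 6240 / 130 = 48.0000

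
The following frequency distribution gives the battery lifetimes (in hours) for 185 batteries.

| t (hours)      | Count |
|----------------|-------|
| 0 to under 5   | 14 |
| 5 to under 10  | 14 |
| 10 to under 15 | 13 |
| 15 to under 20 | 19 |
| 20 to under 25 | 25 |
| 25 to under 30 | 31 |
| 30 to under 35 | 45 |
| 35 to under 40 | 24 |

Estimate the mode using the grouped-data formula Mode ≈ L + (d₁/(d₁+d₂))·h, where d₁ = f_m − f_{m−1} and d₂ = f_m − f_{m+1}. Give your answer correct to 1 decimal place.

32.0

Modal class: 30 to under 35 (highest frequency 45).
d₁ = 45 − 31 = 14, d₂ = 45 − 24 = 21
Mode ≈ 30 + (14/(14+21)) × 5 = 30 + 2.0000 = 32.0000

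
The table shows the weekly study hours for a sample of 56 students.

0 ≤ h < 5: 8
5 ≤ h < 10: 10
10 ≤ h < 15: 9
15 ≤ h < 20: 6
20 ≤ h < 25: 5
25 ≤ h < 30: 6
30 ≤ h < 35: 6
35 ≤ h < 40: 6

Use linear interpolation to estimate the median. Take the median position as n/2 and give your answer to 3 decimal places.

15.833

Cumulative frequencies: 8, 18, 27, 33, 38, 44, 50, 56
n = 56; position = n/2 = 28.
This falls in the class 15 ≤ h < 20: L = 15, F = 27, f = 6, h = 5.
Median ≈ 15 + ((28 − 27) / 6) × 5 = 15.8333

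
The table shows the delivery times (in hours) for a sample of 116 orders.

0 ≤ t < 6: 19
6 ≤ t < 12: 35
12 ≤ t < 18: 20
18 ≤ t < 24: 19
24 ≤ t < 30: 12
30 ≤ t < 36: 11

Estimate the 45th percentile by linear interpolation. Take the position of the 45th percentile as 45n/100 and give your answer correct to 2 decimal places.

11.69

Cumulative frequencies: 19, 54, 74, 93, 105, 116
n = 116; position = 45n/100 = 52.2.
This falls in the class 6 ≤ t < 12: L = 6, F = 19, f = 35, h = 6.
45th percentile ≈ 6 + ((52.2 − 19) / 35) × 6 = 11.6914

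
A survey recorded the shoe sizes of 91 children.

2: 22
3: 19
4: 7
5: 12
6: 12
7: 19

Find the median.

Cumulative frequencies: 22, 41, 48, 60, 72, 91
n = 91, so the median is the value in position (n+1)/2 = 46.
Position 46 falls at value 4.

4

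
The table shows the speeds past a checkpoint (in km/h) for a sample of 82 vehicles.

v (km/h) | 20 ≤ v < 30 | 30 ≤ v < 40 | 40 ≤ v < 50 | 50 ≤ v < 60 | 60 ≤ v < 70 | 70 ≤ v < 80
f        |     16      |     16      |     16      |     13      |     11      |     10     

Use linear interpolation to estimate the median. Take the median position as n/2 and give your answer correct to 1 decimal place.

45.6

Cumulative frequencies: 16, 32, 48, 61, 72, 82
n = 82; position = n/2 = 41.
This falls in the class 40 ≤ v < 50: L = 40, F = 32, f = 16, h = 10.
Median ≈ 40 + ((41 − 32) / 16) × 10 = 45.6250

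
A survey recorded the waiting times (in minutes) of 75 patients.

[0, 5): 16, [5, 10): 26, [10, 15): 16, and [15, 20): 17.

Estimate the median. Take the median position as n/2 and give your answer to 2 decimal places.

Cumulative frequencies: 16, 42, 58, 75
n = 75; position = n/2 = 37.5.
This falls in the class [5, 10): L = 5, F = 16, f = 26, h = 5.
Median ≈ 5 + ((37.5 − 16) / 26) × 5 = 9.1346

9.13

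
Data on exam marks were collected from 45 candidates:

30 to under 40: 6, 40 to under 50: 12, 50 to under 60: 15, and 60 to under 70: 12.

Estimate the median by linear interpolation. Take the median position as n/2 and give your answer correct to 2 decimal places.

Cumulative frequencies: 6, 18, 33, 45
n = 45; position = n/2 = 22.5.
This falls in the class 50 to under 60: L = 50, F = 18, f = 15, h = 10.
Median ≈ 50 + ((22.5 − 18) / 15) × 10 = 53.0000

53.00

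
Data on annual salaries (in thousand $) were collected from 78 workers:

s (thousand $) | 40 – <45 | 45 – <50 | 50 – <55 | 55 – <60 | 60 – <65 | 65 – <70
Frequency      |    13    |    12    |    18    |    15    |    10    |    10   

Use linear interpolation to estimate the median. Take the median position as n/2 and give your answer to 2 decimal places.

Cumulative frequencies: 13, 25, 43, 58, 68, 78
n = 78; position = n/2 = 39.
This falls in the class 50 – <55: L = 50, F = 25, f = 18, h = 5.
Median ≈ 50 + ((39 − 25) / 18) × 5 = 53.8889

53.89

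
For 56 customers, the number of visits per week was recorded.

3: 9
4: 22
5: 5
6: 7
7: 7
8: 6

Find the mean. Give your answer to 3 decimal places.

Values: 3, 4, 5, 6, 7, 8
Σfx = 9×3 + 22×4 + 5×5 + 7×6 + 7×7 + 6×8 = 279
n = Σf = 56
Mean = 279 / 56 = 4.9821

4.982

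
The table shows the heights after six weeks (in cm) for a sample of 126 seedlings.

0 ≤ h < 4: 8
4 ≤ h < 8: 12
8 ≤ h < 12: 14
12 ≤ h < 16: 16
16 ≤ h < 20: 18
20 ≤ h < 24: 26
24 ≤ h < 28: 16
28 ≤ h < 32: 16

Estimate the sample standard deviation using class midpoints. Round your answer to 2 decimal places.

Midpoints: 2, 6, 10, 14, 18, 22, 26, 30
n = 126, Σfm = 2244, mean = 17.8095
Σfm² = 48632
Σf(m − x̄)² = Σfm² − (Σfm)²/n = 48632 − 2244²/126 = 8667.4286
Sample variance = 8667.4286 / 125 = 69.3394
Standard deviation = √69.3394 = 8.3270

8.33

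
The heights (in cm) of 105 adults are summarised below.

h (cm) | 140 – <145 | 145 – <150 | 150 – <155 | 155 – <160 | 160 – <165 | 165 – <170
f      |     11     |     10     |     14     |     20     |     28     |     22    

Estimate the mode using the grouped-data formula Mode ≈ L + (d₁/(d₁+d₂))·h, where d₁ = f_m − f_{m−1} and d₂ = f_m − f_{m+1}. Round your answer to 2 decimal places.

Modal class: 160 – <165 (highest frequency 28).
d₁ = 28 − 20 = 8, d₂ = 28 − 22 = 6
Mode ≈ 160 + (8/(8+6)) × 5 = 160 + 2.8571 = 162.8571

162.86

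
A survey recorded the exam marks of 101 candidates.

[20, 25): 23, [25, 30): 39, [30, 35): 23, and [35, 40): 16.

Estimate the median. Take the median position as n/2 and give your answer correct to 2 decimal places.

Cumulative frequencies: 23, 62, 85, 101
n = 101; position = n/2 = 50.5.
This falls in the class [25, 30): L = 25, F = 23, f = 39, h = 5.
Median ≈ 25 + ((50.5 − 23) / 39) × 5 = 28.5256

28.53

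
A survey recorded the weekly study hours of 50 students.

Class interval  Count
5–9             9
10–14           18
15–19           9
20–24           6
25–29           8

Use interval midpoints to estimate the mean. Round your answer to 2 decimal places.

Midpoints: 7, 12, 17, 22, 27
Σfm = 9×7 + 18×12 + 9×17 + 6×22 + 8×27 = 780
n = Σf = 50
Mean = 780 / 50 = 15.6000

15.60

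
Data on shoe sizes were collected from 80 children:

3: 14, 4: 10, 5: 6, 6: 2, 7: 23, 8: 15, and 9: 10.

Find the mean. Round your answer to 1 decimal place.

6.2

Values: 3, 4, 5, 6, 7, 8, 9
Σfx = 14×3 + 10×4 + 6×5 + 2×6 + 23×7 + 15×8 + 10×9 = 495
n = Σf = 80
Mean = 495 / 80 = 6.1875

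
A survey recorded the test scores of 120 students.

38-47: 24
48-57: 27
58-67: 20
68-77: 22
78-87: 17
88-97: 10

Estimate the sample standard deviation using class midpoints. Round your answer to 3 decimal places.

Midpoints: 42.5, 52.5, 62.5, 72.5, 82.5, 92.5
n = 120, Σfm = 7610, mean = 63.4167
Σfm² = 512800
Σf(m − x̄)² = Σfm² − (Σfm)²/n = 512800 − 7610²/120 = 30199.1667
Sample variance = 30199.1667 / 119 = 253.7745
Standard deviation = √253.7745 = 15.9303

15.930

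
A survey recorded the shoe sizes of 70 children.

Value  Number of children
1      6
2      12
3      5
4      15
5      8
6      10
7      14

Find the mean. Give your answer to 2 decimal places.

Values: 1, 2, 3, 4, 5, 6, 7
Σfx = 6×1 + 12×2 + 5×3 + 15×4 + 8×5 + 10×6 + 14×7 = 303
n = Σf = 70
Mean = 303 / 70 = 4.3286

4.33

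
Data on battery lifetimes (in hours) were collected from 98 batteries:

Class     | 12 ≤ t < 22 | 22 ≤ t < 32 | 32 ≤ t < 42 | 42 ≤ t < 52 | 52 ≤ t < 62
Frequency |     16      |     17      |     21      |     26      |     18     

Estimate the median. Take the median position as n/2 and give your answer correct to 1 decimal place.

39.6

Cumulative frequencies: 16, 33, 54, 80, 98
n = 98; position = n/2 = 49.
This falls in the class 32 ≤ t < 42: L = 32, F = 33, f = 21, h = 10.
Median ≈ 32 + ((49 − 33) / 21) × 10 = 39.6190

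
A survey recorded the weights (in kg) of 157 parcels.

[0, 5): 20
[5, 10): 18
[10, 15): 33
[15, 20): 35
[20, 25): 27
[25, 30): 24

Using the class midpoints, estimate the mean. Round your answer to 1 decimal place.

15.8

Midpoints: 2.5, 7.5, 12.5, 17.5, 22.5, 27.5
Σfm = 20×2.5 + 18×7.5 + 33×12.5 + 35×17.5 + 27×22.5 + 24×27.5 = 2477.5
n = Σf = 157
Mean = 2477.5 / 157 = 15.7803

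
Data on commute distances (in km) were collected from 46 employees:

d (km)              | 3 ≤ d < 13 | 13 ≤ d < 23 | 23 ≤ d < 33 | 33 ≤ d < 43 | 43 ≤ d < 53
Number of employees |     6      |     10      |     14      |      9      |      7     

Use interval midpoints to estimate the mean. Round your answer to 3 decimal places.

28.217

Midpoints: 8, 18, 28, 38, 48
Σfm = 6×8 + 10×18 + 14×28 + 9×38 + 7×48 = 1298
n = Σf = 46
Mean = 1298 / 46 = 28.2174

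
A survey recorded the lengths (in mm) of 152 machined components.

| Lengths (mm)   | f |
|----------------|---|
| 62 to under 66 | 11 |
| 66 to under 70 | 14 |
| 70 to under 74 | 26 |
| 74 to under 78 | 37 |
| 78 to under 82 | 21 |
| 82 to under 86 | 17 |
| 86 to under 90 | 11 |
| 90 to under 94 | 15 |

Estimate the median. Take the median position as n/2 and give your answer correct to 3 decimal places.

Cumulative frequencies: 11, 25, 51, 88, 109, 126, 137, 152
n = 152; position = n/2 = 76.
This falls in the class 74 to under 78: L = 74, F = 51, f = 37, h = 4.
Median ≈ 74 + ((76 − 51) / 37) × 4 = 76.7027

76.703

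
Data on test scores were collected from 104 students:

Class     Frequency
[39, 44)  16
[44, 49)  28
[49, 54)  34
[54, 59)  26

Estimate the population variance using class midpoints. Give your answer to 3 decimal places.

Midpoints: 41.5, 46.5, 51.5, 56.5
n = 104, Σfm = 5186, mean = 49.8654
Σfm² = 261274
Σf(m − x̄)² = Σfm² − (Σfm)²/n = 261274 − 5186²/104 = 2672.1154
Population variance = 2672.1154 / 104 = 25.6934

25.693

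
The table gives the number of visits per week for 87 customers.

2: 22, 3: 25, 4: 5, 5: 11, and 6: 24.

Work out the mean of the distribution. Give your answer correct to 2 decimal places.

Values: 2, 3, 4, 5, 6
Σfx = 22×2 + 25×3 + 5×4 + 11×5 + 24×6 = 338
n = Σf = 87
Mean = 338 / 87 = 3.8851

3.89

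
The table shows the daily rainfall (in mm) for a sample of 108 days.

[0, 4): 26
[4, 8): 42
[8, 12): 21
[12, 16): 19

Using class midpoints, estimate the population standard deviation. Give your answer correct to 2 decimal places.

4.09

Midpoints: 2, 6, 10, 14
n = 108, Σfm = 780, mean = 7.2222
Σfm² = 7440
Σf(m − x̄)² = Σfm² − (Σfm)²/n = 7440 − 780²/108 = 1806.6667
Population variance = 1806.6667 / 108 = 16.7284
Standard deviation = √16.7284 = 4.0900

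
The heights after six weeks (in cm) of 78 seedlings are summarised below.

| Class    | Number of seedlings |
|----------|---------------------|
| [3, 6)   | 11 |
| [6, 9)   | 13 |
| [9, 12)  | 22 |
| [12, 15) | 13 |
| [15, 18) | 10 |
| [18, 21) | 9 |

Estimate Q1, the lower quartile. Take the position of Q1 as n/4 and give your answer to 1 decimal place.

Cumulative frequencies: 11, 24, 46, 59, 69, 78
n = 78; position = n/4 = 19.5.
This falls in the class [6, 9): L = 6, F = 11, f = 13, h = 3.
Lower quartile ≈ 6 + ((19.5 − 11) / 13) × 3 = 7.9615

8.0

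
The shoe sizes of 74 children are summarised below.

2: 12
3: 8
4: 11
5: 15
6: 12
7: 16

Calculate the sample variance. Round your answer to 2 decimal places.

3.04

Values: 2, 3, 4, 5, 6, 7
n = 74, Σfx = 351, mean = 4.7432
Σfx² = 1887
Σf(x − x̄)² = Σfx² − (Σfx)²/n = 1887 − 351²/74 = 222.1216
Sample variance = 222.1216 / 73 = 3.0428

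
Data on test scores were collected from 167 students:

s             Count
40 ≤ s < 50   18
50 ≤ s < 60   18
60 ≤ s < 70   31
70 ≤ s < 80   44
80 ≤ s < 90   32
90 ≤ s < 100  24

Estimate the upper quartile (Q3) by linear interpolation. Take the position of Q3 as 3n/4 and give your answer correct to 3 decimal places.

Cumulative frequencies: 18, 36, 67, 111, 143, 167
n = 167; position = 3n/4 = 125.25.
This falls in the class 80 ≤ s < 90: L = 80, F = 111, f = 32, h = 10.
Upper quartile ≈ 80 + ((125.25 − 111) / 32) × 10 = 84.4531

84.453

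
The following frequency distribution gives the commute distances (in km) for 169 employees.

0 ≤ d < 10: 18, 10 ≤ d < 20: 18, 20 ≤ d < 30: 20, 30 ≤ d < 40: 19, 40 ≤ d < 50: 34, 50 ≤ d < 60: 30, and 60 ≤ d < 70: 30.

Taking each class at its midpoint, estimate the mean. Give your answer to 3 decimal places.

39.379

Midpoints: 5, 15, 25, 35, 45, 55, 65
Σfm = 18×5 + 18×15 + 20×25 + 19×35 + 34×45 + 30×55 + 30×65 = 6655
n = Σf = 169
Mean = 6655 / 169 = 39.3787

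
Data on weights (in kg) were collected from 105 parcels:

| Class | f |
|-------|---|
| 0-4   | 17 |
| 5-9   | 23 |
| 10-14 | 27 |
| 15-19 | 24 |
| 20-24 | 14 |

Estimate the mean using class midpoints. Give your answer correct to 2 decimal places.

11.76

Midpoints: 2, 7, 12, 17, 22
Σfm = 17×2 + 23×7 + 27×12 + 24×17 + 14×22 = 1235
n = Σf = 105
Mean = 1235 / 105 = 11.7619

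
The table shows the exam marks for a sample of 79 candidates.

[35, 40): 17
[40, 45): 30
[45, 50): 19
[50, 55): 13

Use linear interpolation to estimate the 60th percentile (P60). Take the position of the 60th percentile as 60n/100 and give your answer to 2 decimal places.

45.11

Cumulative frequencies: 17, 47, 66, 79
n = 79; position = 60n/100 = 47.4.
This falls in the class [45, 50): L = 45, F = 47, f = 19, h = 5.
60th percentile ≈ 45 + ((47.4 − 47) / 19) × 5 = 45.1053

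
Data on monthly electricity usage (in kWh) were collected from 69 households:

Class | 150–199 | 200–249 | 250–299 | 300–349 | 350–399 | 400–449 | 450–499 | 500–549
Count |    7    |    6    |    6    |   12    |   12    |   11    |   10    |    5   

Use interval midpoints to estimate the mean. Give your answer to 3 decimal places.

357.109

Midpoints: 174.5, 224.5, 274.5, 324.5, 374.5, 424.5, 474.5, 524.5
Σfm = 7×174.5 + 6×224.5 + 6×274.5 + 12×324.5 + 12×374.5 + 11×424.5 + 10×474.5 + 5×524.5 = 24640.5
n = Σf = 69
Mean = 24640.5 / 69 = 357.1087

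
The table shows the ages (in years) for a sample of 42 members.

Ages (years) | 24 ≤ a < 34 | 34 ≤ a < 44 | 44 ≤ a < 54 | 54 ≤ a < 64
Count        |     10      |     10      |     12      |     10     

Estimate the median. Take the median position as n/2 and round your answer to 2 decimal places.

44.83

Cumulative frequencies: 10, 20, 32, 42
n = 42; position = n/2 = 21.
This falls in the class 44 ≤ a < 54: L = 44, F = 20, f = 12, h = 10.
Median ≈ 44 + ((21 − 20) / 12) × 10 = 44.8333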